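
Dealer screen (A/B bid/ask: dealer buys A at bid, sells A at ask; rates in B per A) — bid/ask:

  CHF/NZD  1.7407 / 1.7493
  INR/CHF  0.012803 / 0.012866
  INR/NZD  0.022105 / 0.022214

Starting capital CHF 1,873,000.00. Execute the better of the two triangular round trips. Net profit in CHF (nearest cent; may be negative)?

Net profit: CHF 6,086.12

Best loop CHF → NZD → INR → CHF:
CHF 1,873,000.00 × 1.7407 (sell CHF at bid) = NZD 3,260,331.10
NZD 3,260,331.10 ÷ 0.022214 (buy INR at ask) = INR 146,769,204.11
INR 146,769,204.11 × 0.012803 (sell INR at bid) = CHF 1,879,086.12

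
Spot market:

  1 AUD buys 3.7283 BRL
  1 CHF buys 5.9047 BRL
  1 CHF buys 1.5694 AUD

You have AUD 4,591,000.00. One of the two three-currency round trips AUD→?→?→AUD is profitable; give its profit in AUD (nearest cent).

Profitable loop is AUD → CHF → BRL → AUD:
AUD 4,591,000.00 ÷ 1.5694 = CHF 2,925,321.78
CHF 2,925,321.78 × 5.9047 = BRL 17,273,147.51
BRL 17,273,147.51 ÷ 3.7283 = AUD 4,632,982.19
Profit = AUD 4,632,982.19 − AUD 4,591,000.00

Profit: AUD 41,982.19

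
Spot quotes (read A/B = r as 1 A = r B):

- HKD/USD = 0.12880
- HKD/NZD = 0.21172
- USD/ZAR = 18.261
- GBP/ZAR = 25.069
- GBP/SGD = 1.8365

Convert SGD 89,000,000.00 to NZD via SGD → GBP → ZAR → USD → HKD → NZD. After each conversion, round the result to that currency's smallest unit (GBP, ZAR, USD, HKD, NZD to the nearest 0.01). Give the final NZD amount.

SGD 89,000,000.00 ÷ 1.8365 = GBP 48,461,747.89
GBP 48,461,747.89 × 25.069 = ZAR 1,214,887,557.85
ZAR 1,214,887,557.85 ÷ 18.261 = USD 66,529,081.53
USD 66,529,081.53 ÷ 0.12880 = HKD 516,530,136.10
HKD 516,530,136.10 × 0.21172 = NZD 109,359,760.42

NZD 109,359,760.42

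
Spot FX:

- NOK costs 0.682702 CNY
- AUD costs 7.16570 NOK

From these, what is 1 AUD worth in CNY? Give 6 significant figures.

AUD/CNY = 4.89204

1 AUD × 7.16570 = 7.1657 NOK
7.1657 NOK × 0.682702 = 4.89204 CNY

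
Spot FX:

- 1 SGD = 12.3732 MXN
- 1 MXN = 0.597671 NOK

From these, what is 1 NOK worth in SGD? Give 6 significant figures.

1 NOK ÷ 0.597671 = 1.67316 MXN
1.67316 MXN ÷ 12.3732 = 0.135225 SGD

NOK/SGD = 0.135225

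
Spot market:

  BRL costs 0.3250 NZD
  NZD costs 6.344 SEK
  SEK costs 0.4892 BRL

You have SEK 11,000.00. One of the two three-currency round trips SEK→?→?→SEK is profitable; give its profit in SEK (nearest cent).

Profit: SEK 94.96

Profitable loop is SEK → BRL → NZD → SEK:
SEK 11,000.00 × 0.4892 = BRL 5,381.20
BRL 5,381.20 × 0.3250 = NZD 1,748.89
NZD 1,748.89 × 6.344 = SEK 11,094.96
Profit = SEK 11,094.96 − SEK 11,000.00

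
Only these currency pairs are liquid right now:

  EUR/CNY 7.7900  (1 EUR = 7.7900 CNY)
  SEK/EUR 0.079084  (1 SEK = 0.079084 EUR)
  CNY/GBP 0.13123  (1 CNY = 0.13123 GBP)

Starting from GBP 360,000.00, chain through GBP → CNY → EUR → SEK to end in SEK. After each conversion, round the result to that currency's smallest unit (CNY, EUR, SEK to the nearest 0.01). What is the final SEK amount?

SEK 4,452,903.50

GBP 360,000.00 ÷ 0.13123 = CNY 2,743,275.17
CNY 2,743,275.17 ÷ 7.7900 = EUR 352,153.42
EUR 352,153.42 ÷ 0.079084 = SEK 4,452,903.50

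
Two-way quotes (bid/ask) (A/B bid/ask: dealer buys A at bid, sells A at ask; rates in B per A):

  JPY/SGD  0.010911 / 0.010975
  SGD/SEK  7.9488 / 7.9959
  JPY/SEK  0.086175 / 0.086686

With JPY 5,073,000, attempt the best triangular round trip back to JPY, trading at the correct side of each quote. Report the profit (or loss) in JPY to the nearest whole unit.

Net profit: JPY 2,537

Best loop JPY → SGD → SEK → JPY:
JPY 5,073,000 × 0.010911 (sell JPY at bid) = SGD 55,351.50
SGD 55,351.50 × 7.9488 (sell SGD at bid) = SEK 439,978.03
SEK 439,978.03 ÷ 0.086686 (buy JPY at ask) = JPY 5,075,537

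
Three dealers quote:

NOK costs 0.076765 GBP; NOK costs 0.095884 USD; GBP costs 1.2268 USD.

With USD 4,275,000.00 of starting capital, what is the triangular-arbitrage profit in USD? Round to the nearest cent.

Profit: USD 77,564.75

Profitable loop is USD → GBP → NOK → USD:
USD 4,275,000.00 ÷ 1.2268 = GBP 3,484,675.58
GBP 3,484,675.58 ÷ 0.076765 = NOK 45,394,067.33
NOK 45,394,067.33 × 0.095884 = USD 4,352,564.75
Profit = USD 4,352,564.75 − USD 4,275,000.00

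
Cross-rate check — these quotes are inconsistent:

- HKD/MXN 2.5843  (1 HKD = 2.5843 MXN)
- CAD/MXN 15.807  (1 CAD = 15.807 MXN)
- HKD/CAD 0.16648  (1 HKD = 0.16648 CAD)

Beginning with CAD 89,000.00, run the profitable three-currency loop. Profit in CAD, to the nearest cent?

Profitable loop is CAD → MXN → HKD → CAD:
CAD 89,000.00 × 15.807 = MXN 1,406,823.00
MXN 1,406,823.00 ÷ 2.5843 = HKD 544,372.94
HKD 544,372.94 × 0.16648 = CAD 90,627.21
Profit = CAD 90,627.21 − CAD 89,000.00

Profit: CAD 1,627.21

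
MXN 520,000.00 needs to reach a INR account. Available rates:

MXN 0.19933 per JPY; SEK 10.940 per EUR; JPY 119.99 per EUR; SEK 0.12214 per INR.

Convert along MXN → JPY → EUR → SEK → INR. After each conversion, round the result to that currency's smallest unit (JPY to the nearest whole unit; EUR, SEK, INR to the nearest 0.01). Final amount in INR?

INR 1,947,354.02

MXN 520,000.00 ÷ 0.19933 = JPY 2,608,739
JPY 2,608,739 ÷ 119.99 = EUR 21,741.30
EUR 21,741.30 × 10.940 = SEK 237,849.82
SEK 237,849.82 ÷ 0.12214 = INR 1,947,354.02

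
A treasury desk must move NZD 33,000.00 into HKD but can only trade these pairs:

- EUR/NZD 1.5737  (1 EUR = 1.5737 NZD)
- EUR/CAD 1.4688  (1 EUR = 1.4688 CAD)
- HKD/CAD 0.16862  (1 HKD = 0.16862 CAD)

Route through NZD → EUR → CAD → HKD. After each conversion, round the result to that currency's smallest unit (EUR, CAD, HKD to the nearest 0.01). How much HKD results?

NZD 33,000.00 ÷ 1.5737 = EUR 20,969.69
EUR 20,969.69 × 1.4688 = CAD 30,800.28
CAD 30,800.28 ÷ 0.16862 = HKD 182,660.89

HKD 182,660.89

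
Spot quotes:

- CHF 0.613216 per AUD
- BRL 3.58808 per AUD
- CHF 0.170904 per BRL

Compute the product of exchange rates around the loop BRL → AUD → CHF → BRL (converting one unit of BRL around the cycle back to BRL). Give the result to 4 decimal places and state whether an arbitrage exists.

Around BRL → AUD → CHF → BRL: 1 ÷ 3.58808 × 0.613216 ÷ 0.170904 = 0.999998
Product ≈ 1 (deviation 0.000%, within rounding noise).

1.0000 (no arbitrage)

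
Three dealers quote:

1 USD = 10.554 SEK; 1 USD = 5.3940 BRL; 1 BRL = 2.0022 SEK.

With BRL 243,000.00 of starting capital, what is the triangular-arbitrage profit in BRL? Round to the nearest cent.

Profit: BRL 5,660.95

Profitable loop is BRL → SEK → USD → BRL:
BRL 243,000.00 × 2.0022 = SEK 486,534.60
SEK 486,534.60 ÷ 10.554 = USD 46,099.55
USD 46,099.55 × 5.3940 = BRL 248,660.95
Profit = BRL 248,660.95 − BRL 243,000.00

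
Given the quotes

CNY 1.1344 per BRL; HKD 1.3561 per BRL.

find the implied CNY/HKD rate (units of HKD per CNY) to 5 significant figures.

1 CNY ÷ 1.1344 = 0.881523 BRL
0.881523 BRL × 1.3561 = 1.19543 HKD

CNY/HKD = 1.1954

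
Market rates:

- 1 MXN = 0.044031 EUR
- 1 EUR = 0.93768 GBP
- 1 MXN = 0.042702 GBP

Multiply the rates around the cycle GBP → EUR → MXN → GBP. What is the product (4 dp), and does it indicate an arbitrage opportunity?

Around GBP → EUR → MXN → GBP: 1 ÷ 0.93768 ÷ 0.044031 × 0.042702 = 1.034273
Product > 1; profitable direction is GBP → EUR → MXN → GBP.

1.0343 (arbitrage exists)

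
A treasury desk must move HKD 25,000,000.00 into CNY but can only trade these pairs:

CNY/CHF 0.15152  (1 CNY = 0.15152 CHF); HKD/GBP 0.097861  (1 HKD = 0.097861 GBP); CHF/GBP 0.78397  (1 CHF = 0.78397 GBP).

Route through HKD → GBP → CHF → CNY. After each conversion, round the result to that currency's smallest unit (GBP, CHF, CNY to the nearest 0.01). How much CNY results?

HKD 25,000,000.00 × 0.097861 = GBP 2,446,525.00
GBP 2,446,525.00 ÷ 0.78397 = CHF 3,120,687.02
CHF 3,120,687.02 ÷ 0.15152 = CNY 20,595,875.26

CNY 20,595,875.26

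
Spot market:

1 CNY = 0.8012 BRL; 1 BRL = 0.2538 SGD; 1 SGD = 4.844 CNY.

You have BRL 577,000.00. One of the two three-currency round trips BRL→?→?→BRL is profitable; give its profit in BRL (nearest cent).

Profit: BRL 8,786.18

Profitable loop is BRL → CNY → SGD → BRL:
BRL 577,000.00 ÷ 0.8012 = CNY 720,169.75
CNY 720,169.75 ÷ 4.844 = SGD 148,672.53
SGD 148,672.53 ÷ 0.2538 = BRL 585,786.18
Profit = BRL 585,786.18 − BRL 577,000.00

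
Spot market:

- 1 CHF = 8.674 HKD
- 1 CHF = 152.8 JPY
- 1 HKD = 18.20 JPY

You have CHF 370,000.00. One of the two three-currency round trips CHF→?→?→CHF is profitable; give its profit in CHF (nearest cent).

Profit: CHF 12,269.08

Profitable loop is CHF → HKD → JPY → CHF:
CHF 370,000.00 × 8.674 = HKD 3,209,380.00
HKD 3,209,380.00 × 18.20 = JPY 58,410,716
JPY 58,410,716 ÷ 152.8 = CHF 382,269.08
Profit = CHF 382,269.08 − CHF 370,000.00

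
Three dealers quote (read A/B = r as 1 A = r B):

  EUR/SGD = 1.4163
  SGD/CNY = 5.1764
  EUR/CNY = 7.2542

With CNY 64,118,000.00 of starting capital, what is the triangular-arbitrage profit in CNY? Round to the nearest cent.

Profit: CNY 681,779.17

Profitable loop is CNY → EUR → SGD → CNY:
CNY 64,118,000.00 ÷ 7.2542 = EUR 8,838,741.69
EUR 8,838,741.69 × 1.4163 = SGD 12,518,309.86
SGD 12,518,309.86 × 5.1764 = CNY 64,799,779.17
Profit = CNY 64,799,779.17 − CNY 64,118,000.00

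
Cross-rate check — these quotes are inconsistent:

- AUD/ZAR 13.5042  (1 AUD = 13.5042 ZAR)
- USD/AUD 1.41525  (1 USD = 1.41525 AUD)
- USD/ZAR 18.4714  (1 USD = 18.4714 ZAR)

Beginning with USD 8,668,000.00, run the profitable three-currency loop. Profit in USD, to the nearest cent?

Profit: USD 300,526.89

Profitable loop is USD → AUD → ZAR → USD:
USD 8,668,000.00 × 1.41525 = AUD 12,267,387.00
AUD 12,267,387.00 × 13.5042 = ZAR 165,661,247.53
ZAR 165,661,247.53 ÷ 18.4714 = USD 8,968,526.89
Profit = USD 8,968,526.89 − USD 8,668,000.00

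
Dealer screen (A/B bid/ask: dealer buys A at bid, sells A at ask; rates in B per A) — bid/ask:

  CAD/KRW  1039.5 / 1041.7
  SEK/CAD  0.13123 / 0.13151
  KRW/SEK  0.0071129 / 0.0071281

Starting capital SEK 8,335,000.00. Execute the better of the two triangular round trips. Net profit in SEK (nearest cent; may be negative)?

Net profit: SEK 200,527.75

Best loop SEK → KRW → CAD → SEK:
SEK 8,335,000.00 ÷ 0.0071281 (buy KRW at ask) = KRW 1,169,315,806
KRW 1,169,315,806 ÷ 1041.7 (buy CAD at ask) = CAD 1,122,507.25
CAD 1,122,507.25 ÷ 0.13151 (buy SEK at ask) = SEK 8,535,527.75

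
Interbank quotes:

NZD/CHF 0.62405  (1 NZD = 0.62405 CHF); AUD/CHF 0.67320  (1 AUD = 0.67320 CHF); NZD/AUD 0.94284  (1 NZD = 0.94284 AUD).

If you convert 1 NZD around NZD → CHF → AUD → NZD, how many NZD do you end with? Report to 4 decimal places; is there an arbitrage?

Around NZD → CHF → AUD → NZD: 1 × 0.62405 ÷ 0.67320 ÷ 0.94284 = 0.983190
Product < 1; profitable direction is NZD → AUD → CHF → NZD.

0.9832 (arbitrage exists)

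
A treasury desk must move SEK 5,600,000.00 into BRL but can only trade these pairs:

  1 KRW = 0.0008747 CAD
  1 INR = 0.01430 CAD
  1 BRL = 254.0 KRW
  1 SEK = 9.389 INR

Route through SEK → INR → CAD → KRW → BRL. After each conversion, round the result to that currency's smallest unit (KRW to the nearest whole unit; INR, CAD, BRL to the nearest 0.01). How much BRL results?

SEK 5,600,000.00 × 9.389 = INR 52,578,400.00
INR 52,578,400.00 × 0.01430 = CAD 751,871.12
CAD 751,871.12 ÷ 0.0008747 = KRW 859,575,992
KRW 859,575,992 ÷ 254.0 = BRL 3,384,157.45

BRL 3,384,157.45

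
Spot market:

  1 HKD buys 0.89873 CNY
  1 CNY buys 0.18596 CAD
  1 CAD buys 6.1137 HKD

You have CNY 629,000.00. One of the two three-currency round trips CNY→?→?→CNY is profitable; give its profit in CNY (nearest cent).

Profitable loop is CNY → CAD → HKD → CNY:
CNY 629,000.00 × 0.18596 = CAD 116,968.84
CAD 116,968.84 × 6.1137 = HKD 715,112.40
HKD 715,112.40 × 0.89873 = CNY 642,692.96
Profit = CNY 642,692.96 − CNY 629,000.00

Profit: CNY 13,692.96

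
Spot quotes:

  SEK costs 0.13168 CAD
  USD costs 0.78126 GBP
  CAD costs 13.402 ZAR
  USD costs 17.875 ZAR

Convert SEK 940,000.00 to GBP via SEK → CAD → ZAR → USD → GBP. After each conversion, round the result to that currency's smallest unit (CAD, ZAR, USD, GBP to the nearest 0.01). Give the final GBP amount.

GBP 72,504.81

SEK 940,000.00 × 0.13168 = CAD 123,779.20
CAD 123,779.20 × 13.402 = ZAR 1,658,888.84
ZAR 1,658,888.84 ÷ 17.875 = USD 92,804.97
USD 92,804.97 × 0.78126 = GBP 72,504.81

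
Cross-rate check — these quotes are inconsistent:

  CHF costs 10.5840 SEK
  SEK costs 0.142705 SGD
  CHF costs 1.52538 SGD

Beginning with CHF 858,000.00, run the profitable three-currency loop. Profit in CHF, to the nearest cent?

Profit: CHF 8,515.46

Profitable loop is CHF → SGD → SEK → CHF:
CHF 858,000.00 × 1.52538 = SGD 1,308,776.04
SGD 1,308,776.04 ÷ 0.142705 = SEK 9,171,199.61
SEK 9,171,199.61 ÷ 10.5840 = CHF 866,515.46
Profit = CHF 866,515.46 − CHF 858,000.00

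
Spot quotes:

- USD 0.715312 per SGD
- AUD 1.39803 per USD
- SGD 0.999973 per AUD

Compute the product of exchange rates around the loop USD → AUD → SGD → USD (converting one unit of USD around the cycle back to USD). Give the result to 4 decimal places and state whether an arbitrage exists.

1.0000 (no arbitrage)

Around USD → AUD → SGD → USD: 1 × 1.39803 × 0.999973 × 0.715312 = 1.000001
Product ≈ 1 (deviation 0.000%, within rounding noise).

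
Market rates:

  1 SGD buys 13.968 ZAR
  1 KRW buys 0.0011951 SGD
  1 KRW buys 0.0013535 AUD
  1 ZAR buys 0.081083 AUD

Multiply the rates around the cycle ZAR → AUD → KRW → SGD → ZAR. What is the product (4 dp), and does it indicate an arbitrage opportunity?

Around ZAR → AUD → KRW → SGD → ZAR: 1 × 0.081083 ÷ 0.0013535 × 0.0011951 × 13.968 = 1.000023
Product ≈ 1 (deviation 0.002%, within rounding noise).

1.0000 (no arbitrage)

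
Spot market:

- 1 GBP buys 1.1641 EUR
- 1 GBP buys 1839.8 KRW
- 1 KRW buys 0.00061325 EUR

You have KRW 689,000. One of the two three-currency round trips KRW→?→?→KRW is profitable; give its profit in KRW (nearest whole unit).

Profit: KRW 21,888

Profitable loop is KRW → GBP → EUR → KRW:
KRW 689,000 ÷ 1839.8 = GBP 374.50
GBP 374.50 × 1.1641 = EUR 435.95
EUR 435.95 ÷ 0.00061325 = KRW 710,888
Profit = KRW 710,888 − KRW 689,000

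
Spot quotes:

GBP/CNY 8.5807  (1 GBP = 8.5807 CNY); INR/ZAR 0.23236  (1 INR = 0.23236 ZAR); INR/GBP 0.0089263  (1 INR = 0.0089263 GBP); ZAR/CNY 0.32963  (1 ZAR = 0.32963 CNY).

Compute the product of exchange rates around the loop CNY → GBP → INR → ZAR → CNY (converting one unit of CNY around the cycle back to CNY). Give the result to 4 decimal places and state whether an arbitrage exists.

Around CNY → GBP → INR → ZAR → CNY: 1 ÷ 8.5807 ÷ 0.0089263 × 0.23236 × 0.32963 = 0.999986
Product ≈ 1 (deviation 0.001%, within rounding noise).

1.0000 (no arbitrage)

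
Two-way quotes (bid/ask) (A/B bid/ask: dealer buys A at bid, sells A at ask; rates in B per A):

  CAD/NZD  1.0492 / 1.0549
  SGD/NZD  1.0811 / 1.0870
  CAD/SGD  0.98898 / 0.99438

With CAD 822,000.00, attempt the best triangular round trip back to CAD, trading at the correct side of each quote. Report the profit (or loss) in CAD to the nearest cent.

Net profit: CAD 11,132.16

Best loop CAD → SGD → NZD → CAD:
CAD 822,000.00 × 0.98898 (sell CAD at bid) = SGD 812,941.56
SGD 812,941.56 × 1.0811 (sell SGD at bid) = NZD 878,871.12
NZD 878,871.12 ÷ 1.0549 (buy CAD at ask) = CAD 833,132.16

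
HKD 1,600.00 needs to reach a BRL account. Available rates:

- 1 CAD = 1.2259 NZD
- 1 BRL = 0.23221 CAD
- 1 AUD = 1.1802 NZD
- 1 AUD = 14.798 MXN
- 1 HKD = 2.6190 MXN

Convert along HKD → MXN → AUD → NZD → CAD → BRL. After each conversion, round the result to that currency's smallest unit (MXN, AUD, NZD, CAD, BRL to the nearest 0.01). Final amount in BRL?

HKD 1,600.00 × 2.6190 = MXN 4,190.40
MXN 4,190.40 ÷ 14.798 = AUD 283.17
AUD 283.17 × 1.1802 = NZD 334.20
NZD 334.20 ÷ 1.2259 = CAD 272.62
CAD 272.62 ÷ 0.23221 = BRL 1,174.02

BRL 1,174.02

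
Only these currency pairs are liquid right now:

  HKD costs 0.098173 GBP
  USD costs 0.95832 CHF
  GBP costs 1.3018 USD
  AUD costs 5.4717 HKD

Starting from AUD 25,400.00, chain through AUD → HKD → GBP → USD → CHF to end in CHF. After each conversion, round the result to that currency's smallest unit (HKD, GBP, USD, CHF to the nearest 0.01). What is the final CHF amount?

AUD 25,400.00 × 5.4717 = HKD 138,981.18
HKD 138,981.18 × 0.098173 = GBP 13,644.20
GBP 13,644.20 × 1.3018 = USD 17,762.02
USD 17,762.02 × 0.95832 = CHF 17,021.70

CHF 17,021.70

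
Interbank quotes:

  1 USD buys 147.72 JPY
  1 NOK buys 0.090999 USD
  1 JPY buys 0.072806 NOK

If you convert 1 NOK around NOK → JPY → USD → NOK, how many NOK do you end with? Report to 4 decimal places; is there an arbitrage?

Around NOK → JPY → USD → NOK: 1 ÷ 0.072806 ÷ 147.72 ÷ 0.090999 = 1.021779
Product > 1; profitable direction is NOK → JPY → USD → NOK.

1.0218 (arbitrage exists)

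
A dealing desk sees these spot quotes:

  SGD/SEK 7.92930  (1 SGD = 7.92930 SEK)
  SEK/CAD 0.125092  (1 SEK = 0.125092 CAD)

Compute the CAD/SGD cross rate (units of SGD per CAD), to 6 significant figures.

1 CAD ÷ 0.125092 = 7.99412 SEK
7.99412 SEK ÷ 7.92930 = 1.00817 SGD

CAD/SGD = 1.00817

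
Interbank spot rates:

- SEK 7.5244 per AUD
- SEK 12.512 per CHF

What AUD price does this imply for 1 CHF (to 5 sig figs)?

1 CHF × 12.512 = 12.512 SEK
12.512 SEK ÷ 7.5244 = 1.66286 AUD

CHF/AUD = 1.6629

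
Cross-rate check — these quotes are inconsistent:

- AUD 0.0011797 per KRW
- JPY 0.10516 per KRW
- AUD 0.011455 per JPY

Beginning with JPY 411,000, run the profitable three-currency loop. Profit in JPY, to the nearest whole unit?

Profit: JPY 8,678

Profitable loop is JPY → AUD → KRW → JPY:
JPY 411,000 × 0.011455 = AUD 4,708.01
AUD 4,708.01 ÷ 0.0011797 = KRW 3,990,849
KRW 3,990,849 × 0.10516 = JPY 419,678
Profit = JPY 419,678 − JPY 411,000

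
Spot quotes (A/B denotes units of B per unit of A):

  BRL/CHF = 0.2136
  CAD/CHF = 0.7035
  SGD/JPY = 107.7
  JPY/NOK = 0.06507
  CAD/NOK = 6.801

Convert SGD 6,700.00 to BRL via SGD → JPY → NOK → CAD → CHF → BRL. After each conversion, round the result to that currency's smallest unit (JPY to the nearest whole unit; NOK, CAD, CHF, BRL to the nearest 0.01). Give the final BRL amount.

BRL 22,738.48

SGD 6,700.00 × 107.7 = JPY 721,590
JPY 721,590 × 0.06507 = NOK 46,953.86
NOK 46,953.86 ÷ 6.801 = CAD 6,903.96
CAD 6,903.96 × 0.7035 = CHF 4,856.94
CHF 4,856.94 ÷ 0.2136 = BRL 22,738.48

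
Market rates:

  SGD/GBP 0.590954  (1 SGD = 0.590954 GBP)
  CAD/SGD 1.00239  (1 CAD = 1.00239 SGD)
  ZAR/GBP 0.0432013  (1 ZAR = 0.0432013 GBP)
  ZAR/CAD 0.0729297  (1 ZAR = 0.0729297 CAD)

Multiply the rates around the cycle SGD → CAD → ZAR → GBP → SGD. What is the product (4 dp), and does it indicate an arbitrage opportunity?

1.0000 (no arbitrage)

Around SGD → CAD → ZAR → GBP → SGD: 1 ÷ 1.00239 ÷ 0.0729297 × 0.0432013 ÷ 0.590954 = 1.000005
Product ≈ 1 (deviation 0.000%, within rounding noise).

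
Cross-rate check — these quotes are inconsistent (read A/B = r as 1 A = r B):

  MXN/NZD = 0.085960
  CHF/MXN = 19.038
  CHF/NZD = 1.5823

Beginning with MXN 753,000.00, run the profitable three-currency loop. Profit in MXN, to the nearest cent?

Profit: MXN 25,796.30

Profitable loop is MXN → NZD → CHF → MXN:
MXN 753,000.00 × 0.085960 = NZD 64,727.88
NZD 64,727.88 ÷ 1.5823 = CHF 40,907.46
CHF 40,907.46 × 19.038 = MXN 778,796.30
Profit = MXN 778,796.30 − MXN 753,000.00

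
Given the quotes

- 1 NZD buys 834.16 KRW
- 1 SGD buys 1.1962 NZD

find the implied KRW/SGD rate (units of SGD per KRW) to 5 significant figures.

KRW/SGD = 0.0010022

1 KRW ÷ 834.16 = 0.00119881 NZD
0.00119881 NZD ÷ 1.1962 = 0.00100218 SGD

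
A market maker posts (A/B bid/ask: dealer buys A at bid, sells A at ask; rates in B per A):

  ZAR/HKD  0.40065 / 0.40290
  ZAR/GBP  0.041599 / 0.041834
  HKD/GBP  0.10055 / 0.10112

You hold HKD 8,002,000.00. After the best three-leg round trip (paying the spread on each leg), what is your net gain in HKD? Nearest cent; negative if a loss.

Best loop HKD → ZAR → GBP → HKD:
HKD 8,002,000.00 ÷ 0.40290 (buy ZAR at ask) = ZAR 19,861,007.69
ZAR 19,861,007.69 × 0.041599 (sell ZAR at bid) = GBP 826,198.06
GBP 826,198.06 ÷ 0.10112 (buy HKD at ask) = HKD 8,170,471.31

Net profit: HKD 168,471.31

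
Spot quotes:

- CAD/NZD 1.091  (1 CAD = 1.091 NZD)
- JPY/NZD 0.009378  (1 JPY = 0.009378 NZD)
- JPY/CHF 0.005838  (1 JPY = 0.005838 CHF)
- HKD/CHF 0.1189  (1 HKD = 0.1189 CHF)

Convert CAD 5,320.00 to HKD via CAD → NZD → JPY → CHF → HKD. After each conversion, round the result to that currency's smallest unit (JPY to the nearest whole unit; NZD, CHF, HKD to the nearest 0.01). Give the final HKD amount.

CAD 5,320.00 × 1.091 = NZD 5,804.12
NZD 5,804.12 ÷ 0.009378 = JPY 618,908
JPY 618,908 × 0.005838 = CHF 3,613.18
CHF 3,613.18 ÷ 0.1189 = HKD 30,388.39

HKD 30,388.39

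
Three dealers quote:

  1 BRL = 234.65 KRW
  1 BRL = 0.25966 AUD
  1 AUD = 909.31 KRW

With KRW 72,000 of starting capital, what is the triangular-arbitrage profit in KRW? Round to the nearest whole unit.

Profitable loop is KRW → BRL → AUD → KRW:
KRW 72,000 ÷ 234.65 = BRL 306.84
BRL 306.84 × 0.25966 = AUD 79.67
AUD 79.67 × 909.31 = KRW 72,448
Profit = KRW 72,448 − KRW 72,000

Profit: KRW 448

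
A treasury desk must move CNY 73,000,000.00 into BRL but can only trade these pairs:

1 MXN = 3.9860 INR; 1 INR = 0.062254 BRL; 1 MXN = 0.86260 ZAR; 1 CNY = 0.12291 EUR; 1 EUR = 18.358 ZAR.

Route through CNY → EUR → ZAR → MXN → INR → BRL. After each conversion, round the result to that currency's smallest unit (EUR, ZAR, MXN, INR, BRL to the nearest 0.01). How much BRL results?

CNY 73,000,000.00 × 0.12291 = EUR 8,972,430.00
EUR 8,972,430.00 × 18.358 = ZAR 164,715,869.94
ZAR 164,715,869.94 ÷ 0.86260 = MXN 190,952,782.22
MXN 190,952,782.22 × 3.9860 = INR 761,137,789.93
INR 761,137,789.93 × 0.062254 = BRL 47,383,871.97

BRL 47,383,871.97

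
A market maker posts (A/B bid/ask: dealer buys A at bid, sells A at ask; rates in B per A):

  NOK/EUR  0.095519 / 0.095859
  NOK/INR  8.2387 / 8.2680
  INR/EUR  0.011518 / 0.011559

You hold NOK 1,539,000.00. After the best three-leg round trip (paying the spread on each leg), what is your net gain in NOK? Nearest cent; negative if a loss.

Best loop NOK → EUR → INR → NOK:
NOK 1,539,000.00 × 0.095519 (sell NOK at bid) = EUR 147,003.74
EUR 147,003.74 ÷ 0.011559 (buy INR at ask) = INR 12,717,686.74
INR 12,717,686.74 ÷ 8.2680 (buy NOK at ask) = NOK 1,538,181.75

Net result: NOK -818.25 (no profitable arbitrage after spreads)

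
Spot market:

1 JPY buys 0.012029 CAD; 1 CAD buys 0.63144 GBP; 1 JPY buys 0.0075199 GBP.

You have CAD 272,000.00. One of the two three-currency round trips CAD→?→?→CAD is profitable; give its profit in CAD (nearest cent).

Profit: CAD 2,737.82

Profitable loop is CAD → GBP → JPY → CAD:
CAD 272,000.00 × 0.63144 = GBP 171,751.68
GBP 171,751.68 ÷ 0.0075199 = JPY 22,839,623
JPY 22,839,623 × 0.012029 = CAD 274,737.82
Profit = CAD 274,737.82 − CAD 272,000.00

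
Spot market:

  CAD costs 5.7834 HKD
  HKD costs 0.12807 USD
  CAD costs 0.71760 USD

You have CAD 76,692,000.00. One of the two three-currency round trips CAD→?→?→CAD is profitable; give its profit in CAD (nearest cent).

Profit: CAD 2,466,630.82

Profitable loop is CAD → HKD → USD → CAD:
CAD 76,692,000.00 × 5.7834 = HKD 443,540,512.80
HKD 443,540,512.80 × 0.12807 = USD 56,804,233.47
USD 56,804,233.47 ÷ 0.71760 = CAD 79,158,630.82
Profit = CAD 79,158,630.82 − CAD 76,692,000.00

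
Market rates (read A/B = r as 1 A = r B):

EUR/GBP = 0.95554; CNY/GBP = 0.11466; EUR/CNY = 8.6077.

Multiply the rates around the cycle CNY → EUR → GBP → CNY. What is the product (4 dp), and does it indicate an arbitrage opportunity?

Around CNY → EUR → GBP → CNY: 1 ÷ 8.6077 × 0.95554 ÷ 0.11466 = 0.968166
Product < 1; profitable direction is CNY → GBP → EUR → CNY.

0.9682 (arbitrage exists)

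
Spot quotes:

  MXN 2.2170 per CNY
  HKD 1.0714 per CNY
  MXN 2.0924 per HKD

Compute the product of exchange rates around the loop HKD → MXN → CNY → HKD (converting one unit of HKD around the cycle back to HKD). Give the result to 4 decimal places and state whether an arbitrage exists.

Around HKD → MXN → CNY → HKD: 1 × 2.0924 ÷ 2.2170 × 1.0714 = 1.011185
Product > 1; profitable direction is HKD → MXN → CNY → HKD.

1.0112 (arbitrage exists)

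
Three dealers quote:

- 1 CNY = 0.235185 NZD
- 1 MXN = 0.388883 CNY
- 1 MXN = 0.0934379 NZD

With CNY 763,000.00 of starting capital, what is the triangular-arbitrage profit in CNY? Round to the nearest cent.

Profitable loop is CNY → MXN → NZD → CNY:
CNY 763,000.00 ÷ 0.388883 = MXN 1,962,029.71
MXN 1,962,029.71 × 0.0934379 = NZD 183,327.94
NZD 183,327.94 ÷ 0.235185 = CNY 779,505.22
Profit = CNY 779,505.22 − CNY 763,000.00

Profit: CNY 16,505.22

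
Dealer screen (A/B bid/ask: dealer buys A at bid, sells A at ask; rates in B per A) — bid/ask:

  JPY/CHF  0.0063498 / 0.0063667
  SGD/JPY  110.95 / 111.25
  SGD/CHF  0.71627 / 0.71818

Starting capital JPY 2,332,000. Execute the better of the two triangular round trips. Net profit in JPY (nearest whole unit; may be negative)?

Best loop JPY → SGD → CHF → JPY:
JPY 2,332,000 ÷ 111.25 (buy SGD at ask) = SGD 20,961.80
SGD 20,961.80 × 0.71627 (sell SGD at bid) = CHF 15,014.31
CHF 15,014.31 ÷ 0.0063667 (buy JPY at ask) = JPY 2,358,256

Net profit: JPY 26,256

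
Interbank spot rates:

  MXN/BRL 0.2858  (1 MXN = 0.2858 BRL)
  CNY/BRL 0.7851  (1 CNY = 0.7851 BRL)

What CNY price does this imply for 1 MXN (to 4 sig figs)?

1 MXN × 0.2858 = 0.2858 BRL
0.2858 BRL ÷ 0.7851 = 0.36403 CNY

MXN/CNY = 0.3640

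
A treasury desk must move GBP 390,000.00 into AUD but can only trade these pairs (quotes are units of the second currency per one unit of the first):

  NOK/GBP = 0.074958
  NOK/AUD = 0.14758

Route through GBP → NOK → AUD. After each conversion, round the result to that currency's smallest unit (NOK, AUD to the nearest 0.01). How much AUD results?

AUD 767,845.99

GBP 390,000.00 ÷ 0.074958 = NOK 5,202,913.63
NOK 5,202,913.63 × 0.14758 = AUD 767,845.99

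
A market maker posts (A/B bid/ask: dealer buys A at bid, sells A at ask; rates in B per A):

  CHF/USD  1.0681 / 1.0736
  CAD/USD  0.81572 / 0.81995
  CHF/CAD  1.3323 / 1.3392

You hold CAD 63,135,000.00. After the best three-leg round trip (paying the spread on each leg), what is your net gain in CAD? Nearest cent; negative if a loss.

Best loop CAD → USD → CHF → CAD:
CAD 63,135,000.00 × 0.81572 (sell CAD at bid) = USD 51,500,482.20
USD 51,500,482.20 ÷ 1.0736 (buy CHF at ask) = CHF 47,969,897.73
CHF 47,969,897.73 × 1.3323 (sell CHF at bid) = CAD 63,910,294.74

Net profit: CAD 775,294.74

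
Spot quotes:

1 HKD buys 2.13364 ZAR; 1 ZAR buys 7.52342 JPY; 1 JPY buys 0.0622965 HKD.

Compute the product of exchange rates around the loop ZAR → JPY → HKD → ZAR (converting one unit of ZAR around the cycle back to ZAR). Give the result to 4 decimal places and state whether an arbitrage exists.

Around ZAR → JPY → HKD → ZAR: 1 × 7.52342 × 0.0622965 × 2.13364 = 1.000000
Product ≈ 1 (deviation 0.000%, within rounding noise).

1.0000 (no arbitrage)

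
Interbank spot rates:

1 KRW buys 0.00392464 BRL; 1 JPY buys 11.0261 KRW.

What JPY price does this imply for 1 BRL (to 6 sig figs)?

1 BRL ÷ 0.00392464 = 254.8 KRW
254.8 KRW ÷ 11.0261 = 23.1088 JPY

BRL/JPY = 23.1088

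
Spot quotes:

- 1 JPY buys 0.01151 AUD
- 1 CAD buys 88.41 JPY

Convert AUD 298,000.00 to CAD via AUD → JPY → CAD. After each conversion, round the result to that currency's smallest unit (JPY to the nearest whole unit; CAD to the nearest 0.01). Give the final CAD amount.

AUD 298,000.00 ÷ 0.01151 = JPY 25,890,530
JPY 25,890,530 ÷ 88.41 = CAD 292,846.17

CAD 292,846.17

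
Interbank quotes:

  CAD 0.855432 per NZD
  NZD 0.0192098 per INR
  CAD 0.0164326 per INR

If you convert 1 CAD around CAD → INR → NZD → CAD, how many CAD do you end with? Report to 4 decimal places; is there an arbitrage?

1.0000 (no arbitrage)

Around CAD → INR → NZD → CAD: 1 ÷ 0.0164326 × 0.0192098 × 0.855432 = 1.000005
Product ≈ 1 (deviation 0.000%, within rounding noise).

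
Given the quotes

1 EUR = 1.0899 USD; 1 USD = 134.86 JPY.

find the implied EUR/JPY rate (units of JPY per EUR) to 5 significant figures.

1 EUR × 1.0899 = 1.0899 USD
1.0899 USD × 134.86 = 146.984 JPY

EUR/JPY = 146.98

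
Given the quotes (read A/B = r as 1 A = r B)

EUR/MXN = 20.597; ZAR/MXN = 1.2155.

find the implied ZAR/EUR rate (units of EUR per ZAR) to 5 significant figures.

ZAR/EUR = 0.059013

1 ZAR × 1.2155 = 1.2155 MXN
1.2155 MXN ÷ 20.597 = 0.0590134 EUR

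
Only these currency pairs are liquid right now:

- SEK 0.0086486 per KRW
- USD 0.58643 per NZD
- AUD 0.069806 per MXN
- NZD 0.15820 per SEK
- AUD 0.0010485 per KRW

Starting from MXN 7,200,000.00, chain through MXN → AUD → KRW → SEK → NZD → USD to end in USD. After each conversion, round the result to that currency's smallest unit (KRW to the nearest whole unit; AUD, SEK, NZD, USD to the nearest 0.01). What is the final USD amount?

MXN 7,200,000.00 × 0.069806 = AUD 502,603.20
AUD 502,603.20 ÷ 0.0010485 = KRW 479,354,506
KRW 479,354,506 × 0.0086486 = SEK 4,145,745.38
SEK 4,145,745.38 × 0.15820 = NZD 655,856.92
NZD 655,856.92 × 0.58643 = USD 384,614.17

USD 384,614.17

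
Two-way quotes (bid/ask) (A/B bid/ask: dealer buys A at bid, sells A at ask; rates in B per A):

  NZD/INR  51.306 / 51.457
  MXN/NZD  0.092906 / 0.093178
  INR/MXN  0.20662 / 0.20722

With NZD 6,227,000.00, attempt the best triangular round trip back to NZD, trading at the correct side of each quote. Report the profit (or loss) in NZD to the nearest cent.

Best loop NZD → MXN → INR → NZD:
NZD 6,227,000.00 ÷ 0.093178 (buy MXN at ask) = MXN 66,829,079.83
MXN 66,829,079.83 ÷ 0.20722 (buy INR at ask) = INR 322,503,039.41
INR 322,503,039.41 ÷ 51.457 (buy NZD at ask) = NZD 6,267,427.94

Net profit: NZD 40,427.94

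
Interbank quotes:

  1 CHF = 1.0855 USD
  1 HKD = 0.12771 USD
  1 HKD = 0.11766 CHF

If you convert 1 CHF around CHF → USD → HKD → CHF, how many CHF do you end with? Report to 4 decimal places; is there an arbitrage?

Around CHF → USD → HKD → CHF: 1 × 1.0855 ÷ 0.12771 × 0.11766 = 1.000078
Product ≈ 1 (deviation 0.008%, within rounding noise).

1.0001 (no arbitrage)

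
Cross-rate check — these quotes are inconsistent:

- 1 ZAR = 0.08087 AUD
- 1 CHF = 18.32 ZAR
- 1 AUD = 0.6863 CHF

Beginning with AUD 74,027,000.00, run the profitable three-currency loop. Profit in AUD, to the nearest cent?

Profitable loop is AUD → CHF → ZAR → AUD:
AUD 74,027,000.00 × 0.6863 = CHF 50,804,730.10
CHF 50,804,730.10 × 18.32 = ZAR 930,742,655.43
ZAR 930,742,655.43 × 0.08087 = AUD 75,269,158.54
Profit = AUD 75,269,158.54 − AUD 74,027,000.00

Profit: AUD 1,242,158.54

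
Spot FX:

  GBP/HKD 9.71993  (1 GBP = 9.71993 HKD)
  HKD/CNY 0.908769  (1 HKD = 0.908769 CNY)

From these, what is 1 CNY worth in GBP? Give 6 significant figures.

1 CNY ÷ 0.908769 = 1.10039 HKD
1.10039 HKD ÷ 9.71993 = 0.11321 GBP

CNY/GBP = 0.113210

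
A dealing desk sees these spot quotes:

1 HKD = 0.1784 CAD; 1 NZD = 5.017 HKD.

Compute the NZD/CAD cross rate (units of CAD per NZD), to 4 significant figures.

1 NZD × 5.017 = 5.017 HKD
5.017 HKD × 0.1784 = 0.895033 CAD

NZD/CAD = 0.8950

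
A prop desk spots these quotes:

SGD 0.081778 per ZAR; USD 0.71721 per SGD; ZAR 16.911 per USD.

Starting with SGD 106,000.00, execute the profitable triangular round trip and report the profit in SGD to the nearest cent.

Profitable loop is SGD → ZAR → USD → SGD:
SGD 106,000.00 ÷ 0.081778 = ZAR 1,296,192.13
ZAR 1,296,192.13 ÷ 16.911 = USD 76,647.87
USD 76,647.87 ÷ 0.71721 = SGD 106,869.49
Profit = SGD 106,869.49 − SGD 106,000.00

Profit: SGD 869.49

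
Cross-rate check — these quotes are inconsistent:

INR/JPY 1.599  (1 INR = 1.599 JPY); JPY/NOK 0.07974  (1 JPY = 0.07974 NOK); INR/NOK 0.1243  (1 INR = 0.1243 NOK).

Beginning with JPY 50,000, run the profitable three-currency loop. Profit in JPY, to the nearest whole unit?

Profit: JPY 1,289

Profitable loop is JPY → NOK → INR → JPY:
JPY 50,000 × 0.07974 = NOK 3,987.00
NOK 3,987.00 ÷ 0.1243 = INR 32,075.62
INR 32,075.62 × 1.599 = JPY 51,289
Profit = JPY 51,289 − JPY 50,000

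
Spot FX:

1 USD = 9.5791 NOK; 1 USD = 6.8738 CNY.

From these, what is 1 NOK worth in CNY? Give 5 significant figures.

NOK/CNY = 0.71758

1 NOK ÷ 9.5791 = 0.104394 USD
0.104394 USD × 6.8738 = 0.717583 CNY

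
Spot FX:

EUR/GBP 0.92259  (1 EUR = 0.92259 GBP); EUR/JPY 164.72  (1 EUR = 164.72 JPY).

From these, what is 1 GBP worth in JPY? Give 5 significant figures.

1 GBP ÷ 0.92259 = 1.08391 EUR
1.08391 EUR × 164.72 = 178.541 JPY

GBP/JPY = 178.54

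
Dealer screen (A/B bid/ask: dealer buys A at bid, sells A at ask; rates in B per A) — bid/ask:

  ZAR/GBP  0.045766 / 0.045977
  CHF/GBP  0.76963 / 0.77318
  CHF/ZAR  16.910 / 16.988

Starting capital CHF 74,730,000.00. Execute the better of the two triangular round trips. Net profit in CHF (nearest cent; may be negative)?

Best loop CHF → ZAR → GBP → CHF:
CHF 74,730,000.00 × 16.910 (sell CHF at bid) = ZAR 1,263,684,300.00
ZAR 1,263,684,300.00 × 0.045766 (sell ZAR at bid) = GBP 57,833,775.67
GBP 57,833,775.67 ÷ 0.77318 (buy CHF at ask) = CHF 74,799,885.76

Net profit: CHF 69,885.76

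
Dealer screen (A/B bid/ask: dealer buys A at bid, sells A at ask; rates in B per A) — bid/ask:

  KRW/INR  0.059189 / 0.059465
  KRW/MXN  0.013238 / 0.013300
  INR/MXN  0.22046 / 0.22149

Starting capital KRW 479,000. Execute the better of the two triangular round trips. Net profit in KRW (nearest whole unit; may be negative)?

Net profit: KRW 2,440

Best loop KRW → MXN → INR → KRW:
KRW 479,000 × 0.013238 (sell KRW at bid) = MXN 6,341.00
MXN 6,341.00 ÷ 0.22149 (buy INR at ask) = INR 28,628.84
INR 28,628.84 ÷ 0.059465 (buy KRW at ask) = KRW 481,440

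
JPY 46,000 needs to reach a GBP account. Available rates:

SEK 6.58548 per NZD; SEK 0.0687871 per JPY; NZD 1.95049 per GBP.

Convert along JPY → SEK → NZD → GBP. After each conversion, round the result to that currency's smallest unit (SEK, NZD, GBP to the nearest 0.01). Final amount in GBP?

JPY 46,000 × 0.0687871 = SEK 3,164.21
SEK 3,164.21 ÷ 6.58548 = NZD 480.48
NZD 480.48 ÷ 1.95049 = GBP 246.34

GBP 246.34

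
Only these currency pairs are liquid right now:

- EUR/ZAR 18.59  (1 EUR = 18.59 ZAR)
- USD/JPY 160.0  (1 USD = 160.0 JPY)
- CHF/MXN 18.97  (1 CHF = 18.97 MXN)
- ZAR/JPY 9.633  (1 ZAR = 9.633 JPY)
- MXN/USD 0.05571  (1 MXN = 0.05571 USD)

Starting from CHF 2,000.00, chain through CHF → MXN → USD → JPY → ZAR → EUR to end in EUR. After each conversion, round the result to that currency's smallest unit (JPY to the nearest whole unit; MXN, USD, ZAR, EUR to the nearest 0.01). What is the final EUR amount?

CHF 2,000.00 × 18.97 = MXN 37,940.00
MXN 37,940.00 × 0.05571 = USD 2,113.64
USD 2,113.64 × 160.0 = JPY 338,182
JPY 338,182 ÷ 9.633 = ZAR 35,106.61
ZAR 35,106.61 ÷ 18.59 = EUR 1,888.47

EUR 1,888.47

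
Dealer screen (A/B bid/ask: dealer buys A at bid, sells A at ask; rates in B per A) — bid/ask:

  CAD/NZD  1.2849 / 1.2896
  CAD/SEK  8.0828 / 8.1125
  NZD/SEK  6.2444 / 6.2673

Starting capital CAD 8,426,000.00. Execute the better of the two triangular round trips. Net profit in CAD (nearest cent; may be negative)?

Best loop CAD → SEK → NZD → CAD:
CAD 8,426,000.00 × 8.0828 (sell CAD at bid) = SEK 68,105,672.80
SEK 68,105,672.80 ÷ 6.2673 (buy NZD at ask) = NZD 10,866,828.27
NZD 10,866,828.27 ÷ 1.2896 (buy CAD at ask) = CAD 8,426,510.75

Net profit: CAD 510.75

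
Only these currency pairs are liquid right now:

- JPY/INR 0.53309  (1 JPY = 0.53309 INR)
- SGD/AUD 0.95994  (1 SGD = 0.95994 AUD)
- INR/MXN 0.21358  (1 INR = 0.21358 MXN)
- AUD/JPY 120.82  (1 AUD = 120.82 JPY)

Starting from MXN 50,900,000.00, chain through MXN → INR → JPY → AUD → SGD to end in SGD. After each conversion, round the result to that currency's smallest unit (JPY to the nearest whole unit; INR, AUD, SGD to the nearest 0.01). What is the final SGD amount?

MXN 50,900,000.00 ÷ 0.21358 = INR 238,318,194.59
INR 238,318,194.59 ÷ 0.53309 = JPY 447,050,582
JPY 447,050,582 ÷ 120.82 = AUD 3,700,137.25
AUD 3,700,137.25 ÷ 0.95994 = SGD 3,854,550.54

SGD 3,854,550.54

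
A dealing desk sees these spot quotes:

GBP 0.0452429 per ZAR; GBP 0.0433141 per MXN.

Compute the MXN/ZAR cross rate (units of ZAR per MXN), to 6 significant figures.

1 MXN × 0.0433141 = 0.0433141 GBP
0.0433141 GBP ÷ 0.0452429 = 0.957368 ZAR

MXN/ZAR = 0.957368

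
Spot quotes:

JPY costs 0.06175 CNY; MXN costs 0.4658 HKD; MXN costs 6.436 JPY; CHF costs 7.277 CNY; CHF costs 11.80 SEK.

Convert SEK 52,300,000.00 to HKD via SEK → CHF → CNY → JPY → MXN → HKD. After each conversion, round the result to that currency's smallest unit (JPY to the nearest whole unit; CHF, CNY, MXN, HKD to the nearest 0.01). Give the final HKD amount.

SEK 52,300,000.00 ÷ 11.80 = CHF 4,432,203.39
CHF 4,432,203.39 × 7.277 = CNY 32,253,144.07
CNY 32,253,144.07 ÷ 0.06175 = JPY 522,318,123
JPY 522,318,123 ÷ 6.436 = MXN 81,155,705.87
MXN 81,155,705.87 × 0.4658 = HKD 37,802,327.79

HKD 37,802,327.79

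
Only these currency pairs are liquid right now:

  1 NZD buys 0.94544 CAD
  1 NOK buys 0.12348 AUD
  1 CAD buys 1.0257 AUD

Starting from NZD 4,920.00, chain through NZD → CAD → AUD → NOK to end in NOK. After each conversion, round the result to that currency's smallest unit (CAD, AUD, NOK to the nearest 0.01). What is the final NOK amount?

NOK 38,638.73

NZD 4,920.00 × 0.94544 = CAD 4,651.56
CAD 4,651.56 × 1.0257 = AUD 4,771.11
AUD 4,771.11 ÷ 0.12348 = NOK 38,638.73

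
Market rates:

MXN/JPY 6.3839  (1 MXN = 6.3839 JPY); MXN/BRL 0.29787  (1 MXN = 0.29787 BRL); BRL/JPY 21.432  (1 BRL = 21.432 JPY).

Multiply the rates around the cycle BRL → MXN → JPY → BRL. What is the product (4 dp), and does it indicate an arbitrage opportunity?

1.0000 (no arbitrage)

Around BRL → MXN → JPY → BRL: 1 ÷ 0.29787 × 6.3839 ÷ 21.432 = 0.999992
Product ≈ 1 (deviation 0.001%, within rounding noise).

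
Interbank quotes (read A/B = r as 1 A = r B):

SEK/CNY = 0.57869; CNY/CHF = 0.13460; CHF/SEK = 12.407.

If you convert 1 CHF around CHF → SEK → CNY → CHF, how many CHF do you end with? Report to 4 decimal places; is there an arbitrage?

Around CHF → SEK → CNY → CHF: 1 × 12.407 × 0.57869 × 0.13460 = 0.966402
Product < 1; profitable direction is CHF → CNY → SEK → CHF.

0.9664 (arbitrage exists)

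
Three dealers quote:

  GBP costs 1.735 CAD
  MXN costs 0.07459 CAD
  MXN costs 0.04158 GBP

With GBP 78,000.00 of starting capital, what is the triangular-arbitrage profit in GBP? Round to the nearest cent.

Profitable loop is GBP → MXN → CAD → GBP:
GBP 78,000.00 ÷ 0.04158 = MXN 1,875,901.88
MXN 1,875,901.88 × 0.07459 = CAD 139,923.52
CAD 139,923.52 ÷ 1.735 = GBP 80,647.56
Profit = GBP 80,647.56 − GBP 78,000.00

Profit: GBP 2,647.56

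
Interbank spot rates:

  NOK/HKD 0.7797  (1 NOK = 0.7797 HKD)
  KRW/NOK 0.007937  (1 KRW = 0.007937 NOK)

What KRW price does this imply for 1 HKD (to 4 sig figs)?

1 HKD ÷ 0.7797 = 1.28254 NOK
1.28254 NOK ÷ 0.007937 = 161.591 KRW

HKD/KRW = 161.6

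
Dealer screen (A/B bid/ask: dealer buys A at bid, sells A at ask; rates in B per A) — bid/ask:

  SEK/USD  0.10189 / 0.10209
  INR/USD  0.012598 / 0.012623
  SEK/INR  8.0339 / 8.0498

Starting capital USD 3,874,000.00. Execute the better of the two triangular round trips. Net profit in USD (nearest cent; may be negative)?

Best loop USD → INR → SEK → USD:
USD 3,874,000.00 ÷ 0.012623 (buy INR at ask) = INR 306,900,102.99
INR 306,900,102.99 ÷ 8.0498 (buy SEK at ask) = SEK 38,125,183.61
SEK 38,125,183.61 × 0.10189 (sell SEK at bid) = USD 3,884,574.96

Net profit: USD 10,574.96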